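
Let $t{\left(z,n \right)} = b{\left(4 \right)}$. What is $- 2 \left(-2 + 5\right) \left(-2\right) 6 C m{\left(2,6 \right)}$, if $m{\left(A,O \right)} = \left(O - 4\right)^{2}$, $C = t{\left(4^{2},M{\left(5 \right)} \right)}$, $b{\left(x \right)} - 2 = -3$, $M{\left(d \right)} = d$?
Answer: $-288$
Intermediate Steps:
$b{\left(x \right)} = -1$ ($b{\left(x \right)} = 2 - 3 = -1$)
$t{\left(z,n \right)} = -1$
$C = -1$
$m{\left(A,O \right)} = \left(-4 + O\right)^{2}$
$- 2 \left(-2 + 5\right) \left(-2\right) 6 C m{\left(2,6 \right)} = - 2 \left(-2 + 5\right) \left(-2\right) 6 \left(-1\right) \left(-4 + 6\right)^{2} = - 2 \cdot 3 \left(-2\right) 6 \left(-1\right) 2^{2} = - 2 \left(-6\right) 6 \left(-1\right) 4 = - 2 \left(\left(-36\right) \left(-1\right)\right) 4 = \left(-2\right) 36 \cdot 4 = \left(-72\right) 4 = -288$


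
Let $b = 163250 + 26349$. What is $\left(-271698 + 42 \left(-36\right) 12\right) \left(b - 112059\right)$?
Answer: $-22474348680$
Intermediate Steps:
$b = 189599$
$\left(-271698 + 42 \left(-36\right) 12\right) \left(b - 112059\right) = \left(-271698 + 42 \left(-36\right) 12\right) \left(189599 - 112059\right) = \left(-271698 - 18144\right) 77540 = \left(-289842\right) 77540 = -22474348680$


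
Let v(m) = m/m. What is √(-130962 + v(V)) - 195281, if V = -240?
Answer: -195281 + I*√130961 ≈ -1.9528e+5 + 361.89*I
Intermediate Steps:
v(m) = 1
√(-130962 + v(V)) - 195281 = √(-130962 + 1) - 195281 = √(-130961) - 195281 = I*√130961 - 195281 = -195281 + I*√130961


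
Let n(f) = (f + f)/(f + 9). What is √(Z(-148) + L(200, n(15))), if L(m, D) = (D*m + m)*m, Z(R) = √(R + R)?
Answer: √(90000 + 2*I*√74) ≈ 300.0 + 0.029*I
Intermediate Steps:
Z(R) = √2*√R (Z(R) = √(2*R) = √2*√R)
n(f) = 2*f/(9 + f) (n(f) = (2*f)/(9 + f) = 2*f/(9 + f))
L(m, D) = m*(m + D*m) (L(m, D) = (m + D*m)*m = m*(m + D*m))
√(Z(-148) + L(200, n(15))) = √(√2*√(-148) + 200²*(1 + 2*15/(9 + 15))) = √(√2*(2*I*√37) + 40000*(1 + 2*15/24)) = √(2*I*√74 + 40000*(1 + 2*15*(1/24))) = √(2*I*√74 + 40000*(1 + 5/4)) = √(2*I*√74 + 40000*(9/4)) = √(2*I*√74 + 90000) = √(90000 + 2*I*√74)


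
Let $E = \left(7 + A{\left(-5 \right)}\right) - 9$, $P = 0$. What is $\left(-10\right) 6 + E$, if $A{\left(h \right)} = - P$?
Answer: $-62$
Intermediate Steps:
$A{\left(h \right)} = 0$ ($A{\left(h \right)} = \left(-1\right) 0 = 0$)
$E = -2$ ($E = \left(7 + 0\right) - 9 = 7 - 9 = -2$)
$\left(-10\right) 6 + E = \left(-10\right) 6 - 2 = -60 - 2 = -62$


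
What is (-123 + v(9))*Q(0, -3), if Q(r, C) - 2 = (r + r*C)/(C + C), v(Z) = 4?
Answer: -238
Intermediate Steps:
Q(r, C) = 2 + (r + C*r)/(2*C) (Q(r, C) = 2 + (r + r*C)/(C + C) = 2 + (r + C*r)/((2*C)) = 2 + (r + C*r)*(1/(2*C)) = 2 + (r + C*r)/(2*C))
(-123 + v(9))*Q(0, -3) = (-123 + 4)*((1/2)*(0 - 3*(4 + 0))/(-3)) = -119*(-1)*(0 - 3*4)/(2*3) = -119*(-1)*(0 - 12)/(2*3) = -119*(-1)*(-12)/(2*3) = -119*2 = -238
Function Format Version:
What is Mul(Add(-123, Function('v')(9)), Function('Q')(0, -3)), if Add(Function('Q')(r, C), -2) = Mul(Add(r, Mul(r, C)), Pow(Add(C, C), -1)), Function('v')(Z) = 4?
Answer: -238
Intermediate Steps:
Function('Q')(r, C) = Add(2, Mul(Rational(1, 2), Pow(C, -1), Add(r, Mul(C, r)))) (Function('Q')(r, C) = Add(2, Mul(Add(r, Mul(r, C)), Pow(Add(C, C), -1))) = Add(2, Mul(Add(r, Mul(C, r)), Pow(Mul(2, C), -1))) = Add(2, Mul(Add(r, Mul(C, r)), Mul(Rational(1, 2), Pow(C, -1)))) = Add(2, Mul(Rational(1, 2), Pow(C, -1), Add(r, Mul(C, r)))))
Mul(Add(-123, Function('v')(9)), Function('Q')(0, -3)) = Mul(Add(-123, 4), Mul(Rational(1, 2), Pow(-3, -1), Add(0, Mul(-3, Add(4, 0))))) = Mul(-119, Mul(Rational(1, 2), Rational(-1, 3), Add(0, Mul(-3, 4)))) = Mul(-119, Mul(Rational(1, 2), Rational(-1, 3), Add(0, -12))) = Mul(-119, Mul(Rational(1, 2), Rational(-1, 3), -12)) = Mul(-119, 2) = -238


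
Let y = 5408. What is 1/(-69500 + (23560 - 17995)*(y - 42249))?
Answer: -1/205089665 ≈ -4.8759e-9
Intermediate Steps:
1/(-69500 + (23560 - 17995)*(y - 42249)) = 1/(-69500 + (23560 - 17995)*(5408 - 42249)) = 1/(-69500 + 5565*(-36841)) = 1/(-69500 - 205020165) = 1/(-205089665) = -1/205089665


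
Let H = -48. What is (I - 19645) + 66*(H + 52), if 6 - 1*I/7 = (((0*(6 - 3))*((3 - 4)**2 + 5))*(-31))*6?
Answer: -19339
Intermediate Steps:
I = 42 (I = 42 - 7*((0*(6 - 3))*((3 - 4)**2 + 5))*(-31)*6 = 42 - 7*((0*3)*((-1)**2 + 5))*(-31)*6 = 42 - 7*(0*(1 + 5))*(-31)*6 = 42 - 7*(0*6)*(-31)*6 = 42 - 7*0*(-31)*6 = 42 - 0*6 = 42 - 7*0 = 42 + 0 = 42)
(I - 19645) + 66*(H + 52) = (42 - 19645) + 66*(-48 + 52) = -19603 + 66*4 = -19603 + 264 = -19339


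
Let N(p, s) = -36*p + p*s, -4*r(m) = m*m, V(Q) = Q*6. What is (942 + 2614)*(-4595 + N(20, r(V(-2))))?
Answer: -21460460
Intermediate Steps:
V(Q) = 6*Q
r(m) = -m²/4 (r(m) = -m*m/4 = -m²/4)
(942 + 2614)*(-4595 + N(20, r(V(-2)))) = (942 + 2614)*(-4595 + 20*(-36 - (6*(-2))²/4)) = 3556*(-4595 + 20*(-36 - ¼*(-12)²)) = 3556*(-4595 + 20*(-36 - ¼*144)) = 3556*(-4595 + 20*(-36 - 36)) = 3556*(-4595 + 20*(-72)) = 3556*(-4595 - 1440) = 3556*(-6035) = -21460460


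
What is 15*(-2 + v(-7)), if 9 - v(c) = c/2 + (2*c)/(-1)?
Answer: -105/2 ≈ -52.500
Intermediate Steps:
v(c) = 9 + 3*c/2 (v(c) = 9 - (c/2 + (2*c)/(-1)) = 9 - (c*(½) + (2*c)*(-1)) = 9 - (c/2 - 2*c) = 9 - (-3)*c/2 = 9 + 3*c/2)
15*(-2 + v(-7)) = 15*(-2 + (9 + (3/2)*(-7))) = 15*(-2 + (9 - 21/2)) = 15*(-2 - 3/2) = 15*(-7/2) = -105/2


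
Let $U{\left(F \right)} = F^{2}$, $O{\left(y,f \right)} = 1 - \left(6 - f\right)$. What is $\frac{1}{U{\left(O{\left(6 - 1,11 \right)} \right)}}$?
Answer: $\frac{1}{36} \approx 0.027778$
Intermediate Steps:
$O{\left(y,f \right)} = -5 + f$ ($O{\left(y,f \right)} = 1 + \left(-6 + f\right) = -5 + f$)
$\frac{1}{U{\left(O{\left(6 - 1,11 \right)} \right)}} = \frac{1}{\left(-5 + 11\right)^{2}} = \frac{1}{6^{2}} = \frac{1}{36}$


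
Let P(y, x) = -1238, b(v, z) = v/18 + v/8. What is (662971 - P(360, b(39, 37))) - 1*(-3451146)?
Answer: 4115355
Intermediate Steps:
b(v, z) = 13*v/72 (b(v, z) = v*(1/18) + v*(⅛) = v/18 + v/8 = 13*v/72)
(662971 - P(360, b(39, 37))) - 1*(-3451146) = (662971 - 1*(-1238)) - 1*(-3451146) = (662971 + 1238) + 3451146 = 664209 + 3451146 = 4115355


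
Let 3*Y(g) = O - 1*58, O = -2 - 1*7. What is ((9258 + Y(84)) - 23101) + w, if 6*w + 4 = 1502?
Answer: -40847/3 ≈ -13616.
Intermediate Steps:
w = 749/3 (w = -2/3 + (1/6)*1502 = -2/3 + 751/3 = 749/3 ≈ 249.67)
O = -9 (O = -2 - 7 = -9)
Y(g) = -67/3 (Y(g) = (-9 - 1*58)/3 = (-9 - 58)/3 = (1/3)*(-67) = -67/3)
((9258 + Y(84)) - 23101) + w = ((9258 - 67/3) - 23101) + 749/3 = (27707/3 - 23101) + 749/3 = -41596/3 + 749/3 = -40847/3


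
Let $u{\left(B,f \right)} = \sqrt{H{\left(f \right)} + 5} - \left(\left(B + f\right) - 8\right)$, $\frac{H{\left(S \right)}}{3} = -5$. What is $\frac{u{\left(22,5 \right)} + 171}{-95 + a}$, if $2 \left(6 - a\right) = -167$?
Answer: $- \frac{304}{11} - \frac{2 i \sqrt{10}}{11} \approx -27.636 - 0.57496 i$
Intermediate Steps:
$a = \frac{179}{2}$ ($a = 6 - - \frac{167}{2} = 6 + \frac{167}{2} = \frac{179}{2} \approx 89.5$)
$H{\left(S \right)} = -15$ ($H{\left(S \right)} = 3 \left(-5\right) = -15$)
$u{\left(B,f \right)} = 8 - B - f + i \sqrt{10}$ ($u{\left(B,f \right)} = \sqrt{-15 + 5} - \left(\left(B + f\right) - 8\right) = \sqrt{-10} - \left(-8 + B + f\right) = i \sqrt{10} - \left(-8 + B + f\right) = 8 - B - f + i \sqrt{10}$)
$\frac{u{\left(22,5 \right)} + 171}{-95 + a} = \frac{\left(8 - 22 - 5 + i \sqrt{10}\right) + 171}{-95 + \frac{179}{2}} = \frac{\left(8 - 22 - 5 + i \sqrt{10}\right) + 171}{- \frac{11}{2}} = - \frac{2 \left(\left(-19 + i \sqrt{10}\right) + 171\right)}{11} = - \frac{2 \left(152 + i \sqrt{10}\right)}{11} = - \frac{304}{11} - \frac{2 i \sqrt{10}}{11}$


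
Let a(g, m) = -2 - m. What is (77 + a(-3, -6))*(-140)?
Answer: -11340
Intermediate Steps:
(77 + a(-3, -6))*(-140) = (77 + (-2 - 1*(-6)))*(-140) = (77 + (-2 + 6))*(-140) = (77 + 4)*(-140) = 81*(-140) = -11340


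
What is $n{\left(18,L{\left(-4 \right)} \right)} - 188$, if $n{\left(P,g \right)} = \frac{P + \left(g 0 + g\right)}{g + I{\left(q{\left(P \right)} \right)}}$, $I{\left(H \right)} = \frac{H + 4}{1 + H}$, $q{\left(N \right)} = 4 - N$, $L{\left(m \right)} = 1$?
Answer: $- \frac{4077}{23} \approx -177.26$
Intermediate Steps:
$I{\left(H \right)} = \frac{4 + H}{1 + H}$
$n{\left(P,g \right)} = \frac{P + g}{g + \frac{8 - P}{5 - P}}$ ($n{\left(P,g \right)} = \frac{P + \left(g 0 + g\right)}{g + \frac{4 - \left(-4 + P\right)}{1 - \left(-4 + P\right)}} = \frac{P + \left(0 + g\right)}{g + \frac{8 - P}{5 - P}} = \frac{P + g}{g + \frac{8 - P}{5 - P}}$)
$n{\left(18,L{\left(-4 \right)} \right)} - 188 = \frac{\left(-5 + 18\right) \left(18 + 1\right)}{-8 + 18 + 1 \left(-5 + 18\right)} - 188 = \frac{1}{-8 + 18 + 1 \cdot 13} \cdot 13 \cdot 19 - 188 = \frac{1}{-8 + 18 + 13} \cdot 13 \cdot 19 - 188 = \frac{1}{23} \cdot 13 \cdot 19 - 188 = \frac{247}{23} - 188 = - \frac{4077}{23}$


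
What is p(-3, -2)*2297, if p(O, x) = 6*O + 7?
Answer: -25267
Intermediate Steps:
p(O, x) = 7 + 6*O
p(-3, -2)*2297 = (7 + 6*(-3))*2297 = (7 - 18)*2297 = -11*2297 = -25267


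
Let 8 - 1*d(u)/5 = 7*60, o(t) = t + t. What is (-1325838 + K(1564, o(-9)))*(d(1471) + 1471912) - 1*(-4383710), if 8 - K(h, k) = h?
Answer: -1951068341978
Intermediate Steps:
o(t) = 2*t
d(u) = -2060 (d(u) = 40 - 35*60 = 40 - 5*420 = 40 - 2100 = -2060)
K(h, k) = 8 - h
(-1325838 + K(1564, o(-9)))*(d(1471) + 1471912) - 1*(-4383710) = (-1325838 + (8 - 1*1564))*(-2060 + 1471912) - 1*(-4383710) = (-1325838 + (8 - 1564))*1469852 + 4383710 = (-1325838 - 1556)*1469852 + 4383710 = -1327394*1469852 + 4383710 = -1951072725688 + 4383710 = -1951068341978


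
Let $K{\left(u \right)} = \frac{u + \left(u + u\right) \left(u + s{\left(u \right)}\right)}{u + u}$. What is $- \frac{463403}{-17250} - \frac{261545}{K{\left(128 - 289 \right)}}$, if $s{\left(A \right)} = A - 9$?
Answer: $\frac{9329611883}{11402250} \approx 818.23$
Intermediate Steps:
$s{\left(A \right)} = -9 + A$
$K{\left(u \right)} = \frac{u + 2 u \left(-9 + 2 u\right)}{2 u}$ ($K{\left(u \right)} = \frac{u + \left(u + u\right) \left(u + \left(-9 + u\right)\right)}{u + u} = \frac{u + 2 u \left(-9 + 2 u\right)}{2 u}$)
$- \frac{463403}{-17250} - \frac{261545}{K{\left(128 - 289 \right)}} = - \frac{463403}{-17250} - \frac{261545}{- \frac{17}{2} + 2 \left(128 - 289\right)} = \left(-463403\right) \left(- \frac{1}{17250}\right) - \frac{261545}{- \frac{17}{2} + 2 \left(128 - 289\right)} = \frac{463403}{17250} - \frac{261545}{- \frac{17}{2} + 2 \left(-161\right)} = \frac{463403}{17250} - \frac{261545}{- \frac{17}{2} - 322} = \frac{463403}{17250} - \frac{261545}{- \frac{661}{2}} = \frac{463403}{17250} - - \frac{523090}{661} = \frac{463403}{17250} + \frac{523090}{661} = \frac{9329611883}{11402250}$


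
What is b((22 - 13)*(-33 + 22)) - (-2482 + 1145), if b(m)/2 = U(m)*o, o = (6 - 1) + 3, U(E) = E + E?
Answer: -1831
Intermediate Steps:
U(E) = 2*E
o = 8 (o = 5 + 3 = 8)
b(m) = 32*m (b(m) = 2*((2*m)*8) = 2*(16*m) = 32*m)
b((22 - 13)*(-33 + 22)) - (-2482 + 1145) = 32*((22 - 13)*(-33 + 22)) - (-2482 + 1145) = 32*(9*(-11)) - 1*(-1337) = 32*(-99) + 1337 = -3168 + 1337 = -1831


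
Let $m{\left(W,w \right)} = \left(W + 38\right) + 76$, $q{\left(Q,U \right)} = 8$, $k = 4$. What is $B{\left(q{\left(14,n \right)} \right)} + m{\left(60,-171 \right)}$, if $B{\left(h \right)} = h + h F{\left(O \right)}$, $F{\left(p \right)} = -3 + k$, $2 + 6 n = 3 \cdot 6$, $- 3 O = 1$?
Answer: $190$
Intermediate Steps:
$O = - \frac{1}{3}$ ($O = \left(- \frac{1}{3}\right) 1 = - \frac{1}{3} \approx -0.33333$)
$n = \frac{8}{3}$ ($n = - \frac{1}{3} + \frac{3 \cdot 6}{6} = - \frac{1}{3} + \frac{1}{6} \cdot 18 = - \frac{1}{3} + 3 = \frac{8}{3} \approx 2.6667$)
$m{\left(W,w \right)} = 114 + W$ ($m{\left(W,w \right)} = \left(38 + W\right) + 76 = 114 + W$)
$F{\left(p \right)} = 1$ ($F{\left(p \right)} = -3 + 4 = 1$)
$B{\left(h \right)} = 2 h$ ($B{\left(h \right)} = h + h 1 = h + h = 2 h$)
$B{\left(q{\left(14,n \right)} \right)} + m{\left(60,-171 \right)} = 2 \cdot 8 + \left(114 + 60\right) = 16 + 174 = 190$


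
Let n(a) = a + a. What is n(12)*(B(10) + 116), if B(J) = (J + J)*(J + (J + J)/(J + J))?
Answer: 8064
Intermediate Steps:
n(a) = 2*a
B(J) = 2*J*(1 + J) (B(J) = (2*J)*(J + (2*J)/((2*J))) = (2*J)*(J + (2*J)*(1/(2*J))) = (2*J)*(J + 1) = (2*J)*(1 + J) = 2*J*(1 + J))
n(12)*(B(10) + 116) = (2*12)*(2*10*(1 + 10) + 116) = 24*(2*10*11 + 116) = 24*(220 + 116) = 24*336 = 8064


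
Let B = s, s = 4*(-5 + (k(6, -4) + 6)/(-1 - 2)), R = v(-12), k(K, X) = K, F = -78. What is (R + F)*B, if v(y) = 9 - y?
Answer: 2052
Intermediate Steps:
R = 21 (R = 9 - 1*(-12) = 9 + 12 = 21)
s = -36 (s = 4*(-5 + (6 + 6)/(-1 - 2)) = 4*(-5 + 12/(-3)) = 4*(-5 + 12*(-⅓)) = 4*(-5 - 4) = 4*(-9) = -36)
B = -36
(R + F)*B = (21 - 78)*(-36) = -57*(-36) = 2052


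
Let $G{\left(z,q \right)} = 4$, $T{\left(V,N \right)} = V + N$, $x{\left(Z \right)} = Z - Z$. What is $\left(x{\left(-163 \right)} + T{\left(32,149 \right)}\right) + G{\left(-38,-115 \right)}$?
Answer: $185$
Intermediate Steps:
$x{\left(Z \right)} = 0$
$T{\left(V,N \right)} = N + V$
$\left(x{\left(-163 \right)} + T{\left(32,149 \right)}\right) + G{\left(-38,-115 \right)} = \left(0 + \left(149 + 32\right)\right) + 4 = \left(0 + 181\right) + 4 = 181 + 4 = 185$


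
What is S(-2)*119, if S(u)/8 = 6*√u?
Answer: 5712*I*√2 ≈ 8078.0*I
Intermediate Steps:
S(u) = 48*√u (S(u) = 8*(6*√u) = 48*√u)
S(-2)*119 = (48*√(-2))*119 = (48*(I*√2))*119 = (48*I*√2)*119 = 5712*I*√2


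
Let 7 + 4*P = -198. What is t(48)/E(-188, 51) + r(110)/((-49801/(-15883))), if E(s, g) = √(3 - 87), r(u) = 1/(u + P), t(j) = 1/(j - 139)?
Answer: 63532/11703235 + I*√21/3822 ≈ 0.0054286 + 0.001199*I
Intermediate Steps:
P = -205/4 (P = -7/4 + (¼)*(-198) = -7/4 - 99/2 = -205/4 ≈ -51.250)
t(j) = 1/(-139 + j)
r(u) = 1/(-205/4 + u) (r(u) = 1/(u - 205/4) = 1/(-205/4 + u))
E(s, g) = 2*I*√21 (E(s, g) = √(-84) = 2*I*√21)
t(48)/E(-188, 51) + r(110)/((-49801/(-15883))) = 1/((-139 + 48)*((2*I*√21))) + (4/(-205 + 4*110))/((-49801/(-15883))) = (-I*√21/42)/(-91) + (4/(-205 + 440))/((-49801*(-1/15883))) = -(-1)*I*√21/3822 + (4/235)/(49801/15883) = I*√21/3822 + (4*(1/235))*(15883/49801) = I*√21/3822 + (4/235)*(15883/49801) = I*√21/3822 + 63532/11703235 = 63532/11703235 + I*√21/3822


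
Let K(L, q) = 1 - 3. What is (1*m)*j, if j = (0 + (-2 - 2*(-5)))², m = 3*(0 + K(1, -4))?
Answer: -384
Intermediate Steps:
K(L, q) = -2
m = -6 (m = 3*(0 - 2) = 3*(-2) = -6)
j = 64 (j = (0 + (-2 + 10))² = (0 + 8)² = 8² = 64)
(1*m)*j = (1*(-6))*64 = -6*64 = -384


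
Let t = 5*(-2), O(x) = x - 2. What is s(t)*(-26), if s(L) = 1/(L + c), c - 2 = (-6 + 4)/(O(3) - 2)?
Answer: 13/3 ≈ 4.3333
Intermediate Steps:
O(x) = -2 + x
c = 4 (c = 2 + (-6 + 4)/((-2 + 3) - 2) = 2 - 2/(1 - 2) = 2 - 2/(-1) = 2 - 2*(-1) = 2 + 2 = 4)
t = -10
s(L) = 1/(4 + L) (s(L) = 1/(L + 4) = 1/(4 + L))
s(t)*(-26) = -26/(4 - 10) = -26/(-6) = -⅙*(-26) = 13/3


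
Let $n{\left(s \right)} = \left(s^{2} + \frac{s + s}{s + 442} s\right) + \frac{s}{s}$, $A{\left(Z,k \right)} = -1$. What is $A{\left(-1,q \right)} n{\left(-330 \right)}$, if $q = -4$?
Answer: $- \frac{1551839}{14} \approx -1.1085 \cdot 10^{5}$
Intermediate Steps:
$n{\left(s \right)} = 1 + s^{2} + \frac{2 s^{2}}{442 + s}$ ($n{\left(s \right)} = \left(s^{2} + \frac{2 s}{442 + s} s\right) + 1 = \left(s^{2} + \frac{2 s^{2}}{442 + s}\right) + 1 = 1 + s^{2} + \frac{2 s^{2}}{442 + s}$)
$A{\left(-1,q \right)} n{\left(-330 \right)} = - \frac{442 - 330 + \left(-330\right)^{3} + 444 \left(-330\right)^{2}}{442 - 330} = - \frac{442 - 330 - 35937000 + 444 \cdot 108900}{112} = - \frac{442 - 330 - 35937000 + 48351600}{112} = - \frac{12414712}{112} = \left(-1\right) \frac{1551839}{14} = - \frac{1551839}{14}$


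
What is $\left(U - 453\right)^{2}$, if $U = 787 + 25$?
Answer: $128881$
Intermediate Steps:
$U = 812$
$\left(U - 453\right)^{2} = \left(812 - 453\right)^{2} = 359^{2} = 128881$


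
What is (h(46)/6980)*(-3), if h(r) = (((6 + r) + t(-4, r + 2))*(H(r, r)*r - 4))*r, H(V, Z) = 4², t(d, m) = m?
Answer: -505080/349 ≈ -1447.2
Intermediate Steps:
H(V, Z) = 16
h(r) = r*(-4 + 16*r)*(8 + 2*r) (h(r) = (((6 + r) + (r + 2))*(16*r - 4))*r = (((6 + r) + (2 + r))*(-4 + 16*r))*r = ((8 + 2*r)*(-4 + 16*r))*r = ((-4 + 16*r)*(8 + 2*r))*r = r*(-4 + 16*r)*(8 + 2*r))
(h(46)/6980)*(-3) = ((8*46*(-4 + 4*46² + 15*46))/6980)*(-3) = ((8*46*(-4 + 4*2116 + 690))*(1/6980))*(-3) = ((8*46*(-4 + 8464 + 690))*(1/6980))*(-3) = ((8*46*9150)*(1/6980))*(-3) = (3367200*(1/6980))*(-3) = (168360/349)*(-3) = -505080/349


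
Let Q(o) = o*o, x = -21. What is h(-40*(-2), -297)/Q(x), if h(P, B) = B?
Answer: -33/49 ≈ -0.67347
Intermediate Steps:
Q(o) = o²
h(-40*(-2), -297)/Q(x) = -297/((-21)²) = -297/441 = -297*1/441 = -33/49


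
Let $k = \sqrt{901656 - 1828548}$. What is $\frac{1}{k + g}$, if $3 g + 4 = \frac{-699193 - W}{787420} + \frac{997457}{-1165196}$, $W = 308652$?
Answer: $- \frac{358700493222914001502}{162555141130856901401041779} - \frac{1052254679973831352328 i \sqrt{25747}}{162555141130856901401041779} \approx -2.2066 \cdot 10^{-6} - 0.0010387 i$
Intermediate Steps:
$g = - \frac{46914575757}{22937465858}$ ($g = - \frac{4}{3} + \frac{\frac{-699193 - 308652}{787420} + \frac{997457}{-1165196}}{3} = - \frac{4}{3} + \frac{\left(-699193 - 308652\right) \frac{1}{787420} + 997457 \left(- \frac{1}{1165196}\right)}{3} = - \frac{4}{3} + \frac{\left(-1007845\right) \frac{1}{787420} - \frac{997457}{1165196}}{3} = - \frac{4}{3} + \frac{- \frac{201569}{157484} - \frac{997457}{1165196}}{3} = - \frac{4}{3} + \frac{1}{3} \left(- \frac{48993863839}{22937465858}\right) = - \frac{4}{3} - \frac{48993863839}{68812397574} = - \frac{46914575757}{22937465858} \approx -2.0453$)
$k = 6 i \sqrt{25747}$ ($k = \sqrt{-926892} = 6 i \sqrt{25747} \approx 962.75 i$)
$\frac{1}{k + g} = \frac{1}{6 i \sqrt{25747} - \frac{46914575757}{22937465858}} = \frac{1}{- \frac{46914575757}{22937465858} + 6 i \sqrt{25747}}$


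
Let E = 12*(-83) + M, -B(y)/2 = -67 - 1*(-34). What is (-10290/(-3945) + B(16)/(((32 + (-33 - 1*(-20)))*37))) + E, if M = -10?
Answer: -185498718/184889 ≈ -1003.3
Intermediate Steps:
B(y) = 66 (B(y) = -2*(-67 - 1*(-34)) = -2*(-67 + 34) = -2*(-33) = 66)
E = -1006 (E = 12*(-83) - 10 = -996 - 10 = -1006)
(-10290/(-3945) + B(16)/(((32 + (-33 - 1*(-20)))*37))) + E = (-10290/(-3945) + 66/(((32 + (-33 - 1*(-20)))*37))) - 1006 = (-10290*(-1/3945) + 66/(((32 + (-33 + 20))*37))) - 1006 = (686/263 + 66/(((32 - 13)*37))) - 1006 = (686/263 + 66/((19*37))) - 1006 = (686/263 + 66/703) - 1006 = 499616/184889 - 1006 = -185498718/184889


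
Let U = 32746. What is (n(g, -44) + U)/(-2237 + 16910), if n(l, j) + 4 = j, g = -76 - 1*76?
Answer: 32698/14673 ≈ 2.2284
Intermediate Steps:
g = -152 (g = -76 - 76 = -152)
n(l, j) = -4 + j
(n(g, -44) + U)/(-2237 + 16910) = ((-4 - 44) + 32746)/(-2237 + 16910) = (-48 + 32746)/14673 = 32698*(1/14673) = 32698/14673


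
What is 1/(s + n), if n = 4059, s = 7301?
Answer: 1/11360 ≈ 8.8028e-5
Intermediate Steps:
1/(s + n) = 1/(7301 + 4059) = 1/11360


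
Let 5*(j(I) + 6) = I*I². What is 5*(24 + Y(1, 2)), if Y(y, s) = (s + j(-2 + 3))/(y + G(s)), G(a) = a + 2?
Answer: 581/5 ≈ 116.20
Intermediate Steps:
G(a) = 2 + a
j(I) = -6 + I³/5 (j(I) = -6 + (I*I²)/5 = -6 + I³/5)
Y(y, s) = (-29/5 + s)/(2 + s + y) (Y(y, s) = (s + (-6 + (-2 + 3)³/5))/(y + (2 + s)) = (s + (-6 + (⅕)*1³))/(2 + s + y) = (s + (-6 + (⅕)*1))/(2 + s + y) = (s + (-6 + ⅕))/(2 + s + y) = (s - 29/5)/(2 + s + y) = (-29/5 + s)/(2 + s + y))
5*(24 + Y(1, 2)) = 5*(24 + (-29/5 + 2)/(2 + 2 + 1)) = 5*(24 - 19/5/5) = 5*(24 + (⅕)*(-19/5)) = 5*(24 - 19/25) = 5*(581/25) = 581/5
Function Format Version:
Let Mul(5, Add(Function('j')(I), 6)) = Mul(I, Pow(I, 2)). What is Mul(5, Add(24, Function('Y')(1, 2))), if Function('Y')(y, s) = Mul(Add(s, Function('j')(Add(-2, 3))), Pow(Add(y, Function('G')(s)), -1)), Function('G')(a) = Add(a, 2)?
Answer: Rational(581, 5) ≈ 116.20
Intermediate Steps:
Function('G')(a) = Add(2, a)
Function('j')(I) = Add(-6, Mul(Rational(1, 5), Pow(I, 3))) (Function('j')(I) = Add(-6, Mul(Rational(1, 5), Mul(I, Pow(I, 2)))) = Add(-6, Mul(Rational(1, 5), Pow(I, 3))))
Function('Y')(y, s) = Mul(Pow(Add(2, s, y), -1), Add(Rational(-29, 5), s)) (Function('Y')(y, s) = Mul(Add(s, Add(-6, Mul(Rational(1, 5), Pow(Add(-2, 3), 3)))), Pow(Add(y, Add(2, s)), -1)) = Mul(Add(s, Add(-6, Mul(Rational(1, 5), Pow(1, 3)))), Pow(Add(2, s, y), -1)) = Mul(Add(s, Add(-6, Mul(Rational(1, 5), 1))), Pow(Add(2, s, y), -1)) = Mul(Add(s, Add(-6, Rational(1, 5))), Pow(Add(2, s, y), -1)) = Mul(Add(s, Rational(-29, 5)), Pow(Add(2, s, y), -1)) = Mul(Add(Rational(-29, 5), s), Pow(Add(2, s, y), -1)) = Mul(Pow(Add(2, s, y), -1), Add(Rational(-29, 5), s)))
Mul(5, Add(24, Function('Y')(1, 2))) = Mul(5, Add(24, Mul(Pow(Add(2, 2, 1), -1), Add(Rational(-29, 5), 2)))) = Mul(5, Add(24, Mul(Pow(5, -1), Rational(-19, 5)))) = Mul(5, Add(24, Mul(Rational(1, 5), Rational(-19, 5)))) = Mul(5, Add(24, Rational(-19, 25))) = Mul(5, Rational(581, 25)) = Rational(581, 5)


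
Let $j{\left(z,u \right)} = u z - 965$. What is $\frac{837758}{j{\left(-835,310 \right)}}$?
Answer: $- \frac{837758}{259815} \approx -3.2244$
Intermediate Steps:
$j{\left(z,u \right)} = -965 + u z$
$\frac{837758}{j{\left(-835,310 \right)}} = \frac{837758}{-965 + 310 \left(-835\right)} = \frac{837758}{-965 - 258850} = \frac{837758}{-259815} = 837758 \left(- \frac{1}{259815}\right) = - \frac{837758}{259815}$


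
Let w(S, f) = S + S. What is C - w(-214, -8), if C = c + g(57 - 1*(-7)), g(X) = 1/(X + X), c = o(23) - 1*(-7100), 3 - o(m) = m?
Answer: 961025/128 ≈ 7508.0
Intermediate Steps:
o(m) = 3 - m
c = 7080 (c = (3 - 1*23) - 1*(-7100) = (3 - 23) + 7100 = -20 + 7100 = 7080)
g(X) = 1/(2*X)
w(S, f) = 2*S
C = 906241/128 (C = 7080 + 1/(2*(57 - 1*(-7))) = 7080 + 1/(2*(57 + 7)) = 7080 + (½)/64 = 7080 + (½)*(1/64) = 7080 + 1/128 = 906241/128 ≈ 7080.0)
C - w(-214, -8) = 906241/128 - 2*(-214) = 906241/128 - 1*(-428) = 906241/128 + 428 = 961025/128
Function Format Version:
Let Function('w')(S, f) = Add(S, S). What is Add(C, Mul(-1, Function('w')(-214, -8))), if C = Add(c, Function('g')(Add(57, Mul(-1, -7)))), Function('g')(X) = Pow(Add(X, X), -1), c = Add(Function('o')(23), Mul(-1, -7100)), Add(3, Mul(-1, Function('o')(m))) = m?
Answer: Rational(961025, 128) ≈ 7508.0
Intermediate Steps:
Function('o')(m) = Add(3, Mul(-1, m))
c = 7080 (c = Add(Add(3, Mul(-1, 23)), Mul(-1, -7100)) = Add(Add(3, -23), 7100) = Add(-20, 7100) = 7080)
Function('g')(X) = Mul(Rational(1, 2), Pow(X, -1)) (Function('g')(X) = Pow(Mul(2, X), -1) = Mul(Rational(1, 2), Pow(X, -1)))
Function('w')(S, f) = Mul(2, S)
C = Rational(906241, 128) (C = Add(7080, Mul(Rational(1, 2), Pow(Add(57, Mul(-1, -7)), -1))) = Add(7080, Mul(Rational(1, 2), Pow(Add(57, 7), -1))) = Add(7080, Mul(Rational(1, 2), Pow(64, -1))) = Add(7080, Mul(Rational(1, 2), Rational(1, 64))) = Add(7080, Rational(1, 128)) = Rational(906241, 128) ≈ 7080.0)
Add(C, Mul(-1, Function('w')(-214, -8))) = Add(Rational(906241, 128), Mul(-1, Mul(2, -214))) = Add(Rational(906241, 128), Mul(-1, -428)) = Add(Rational(906241, 128), 428) = Rational(961025, 128)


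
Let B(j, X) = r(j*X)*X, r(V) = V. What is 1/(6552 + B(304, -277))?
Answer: 1/23332168 ≈ 4.2859e-8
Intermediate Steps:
B(j, X) = j*X² (B(j, X) = (j*X)*X = (X*j)*X = j*X²)
1/(6552 + B(304, -277)) = 1/(6552 + 304*(-277)²) = 1/(6552 + 304*76729) = 1/(6552 + 23325616) = 1/23332168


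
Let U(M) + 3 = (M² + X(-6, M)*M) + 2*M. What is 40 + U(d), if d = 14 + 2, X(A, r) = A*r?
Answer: -1211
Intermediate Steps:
d = 16
U(M) = -3 - 5*M² + 2*M (U(M) = -3 + ((M² + (-6*M)*M) + 2*M) = -3 + ((M² - 6*M²) + 2*M) = -3 + (-5*M² + 2*M) = -3 - 5*M² + 2*M)
40 + U(d) = 40 + (-3 - 5*16² + 2*16) = 40 + (-3 - 5*256 + 32) = 40 + (-3 - 1280 + 32) = 40 - 1251 = -1211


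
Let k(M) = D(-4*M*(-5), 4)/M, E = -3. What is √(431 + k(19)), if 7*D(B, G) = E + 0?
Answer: 2*√1905890/133 ≈ 20.760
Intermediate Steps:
D(B, G) = -3/7 (D(B, G) = (-3 + 0)/7 = (⅐)*(-3) = -3/7)
k(M) = -3/(7*M)
√(431 + k(19)) = √(431 - 3/7/19) = √(431 - 3/7*1/19) = √(431 - 3/133) = √(57320/133) = 2*√1905890/133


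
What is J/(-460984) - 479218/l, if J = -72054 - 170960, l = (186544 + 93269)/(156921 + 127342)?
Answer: -1652552412588323/3394455684 ≈ -4.8684e+5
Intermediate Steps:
l = 279813/284263 ≈ 0.98435
J = -243014
J/(-460984) - 479218/l = -243014/(-460984) - 479218/279813/284263 = -243014*(-1/460984) - 479218*284263/279813 = 121507/230492 - 7169681386/14727 = -1652552412588323/3394455684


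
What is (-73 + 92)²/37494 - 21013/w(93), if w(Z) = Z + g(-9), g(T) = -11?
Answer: -196957955/768627 ≈ -256.25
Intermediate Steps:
w(Z) = -11 + Z (w(Z) = Z - 11 = -11 + Z)
(-73 + 92)²/37494 - 21013/w(93) = (-73 + 92)²/37494 - 21013/(-11 + 93) = 19²*(1/37494) - 21013/82 = 361*(1/37494) - 21013*1/82 = 361/37494 - 21013/82 = -196957955/768627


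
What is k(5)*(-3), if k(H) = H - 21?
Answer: 48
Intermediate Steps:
k(H) = -21 + H
k(5)*(-3) = (-21 + 5)*(-3) = -16*(-3) = 48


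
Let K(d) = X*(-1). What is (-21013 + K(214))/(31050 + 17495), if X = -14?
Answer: -20999/48545 ≈ -0.43257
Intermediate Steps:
K(d) = 14 (K(d) = -14*(-1) = 14)
(-21013 + K(214))/(31050 + 17495) = (-21013 + 14)/(31050 + 17495) = -20999/48545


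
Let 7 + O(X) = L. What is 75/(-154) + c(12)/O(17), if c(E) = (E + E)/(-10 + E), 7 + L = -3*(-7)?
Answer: 27/22 ≈ 1.2273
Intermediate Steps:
L = 14 (L = -7 - 3*(-7) = -7 + 21 = 14)
O(X) = 7 (O(X) = -7 + 14 = 7)
c(E) = 2*E/(-10 + E) (c(E) = (2*E)/(-10 + E) = 2*E/(-10 + E))
75/(-154) + c(12)/O(17) = 75/(-154) + (2*12/(-10 + 12))/7 = 75*(-1/154) + (2*12/2)*(1/7) = -75/154 + (2*12*(1/2))*(1/7) = -75/154 + 12*(1/7) = -75/154 + 12/7 = 27/22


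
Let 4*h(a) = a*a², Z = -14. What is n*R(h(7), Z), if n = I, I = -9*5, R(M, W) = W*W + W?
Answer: -8190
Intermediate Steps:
h(a) = a³/4 (h(a) = (a*a²)/4 = a³/4)
R(M, W) = W + W² (R(M, W) = W² + W = W + W²)
I = -45
n = -45
n*R(h(7), Z) = -(-630)*(1 - 14) = -(-630)*(-13) = -45*182 = -8190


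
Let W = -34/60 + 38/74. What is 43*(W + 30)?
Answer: 1429363/1110 ≈ 1287.7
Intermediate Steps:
W = -59/1110 (W = -34*1/60 + 38*(1/74) = -17/30 + 19/37 = -59/1110 ≈ -0.053153)
43*(W + 30) = 43*(-59/1110 + 30) = 43*(33241/1110) = 1429363/1110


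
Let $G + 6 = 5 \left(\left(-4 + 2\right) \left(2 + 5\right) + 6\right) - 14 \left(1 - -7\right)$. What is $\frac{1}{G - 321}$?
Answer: $- \frac{1}{479} \approx -0.0020877$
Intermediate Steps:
$G = -158$ ($G = -6 - \left(- 5 \left(\left(-4 + 2\right) \left(2 + 5\right) + 6\right) + 14 \left(1 - -7\right)\right) = -6 - \left(- 5 \left(\left(-2\right) 7 + 6\right) + 14 \left(1 + 7\right)\right) = -6 + \left(5 \left(-14 + 6\right) - 112\right) = -6 + \left(5 \left(-8\right) - 112\right) = -6 - 152 = -158$)
$\frac{1}{G - 321} = \frac{1}{-158 - 321} = \frac{1}{-479} = - \frac{1}{479}$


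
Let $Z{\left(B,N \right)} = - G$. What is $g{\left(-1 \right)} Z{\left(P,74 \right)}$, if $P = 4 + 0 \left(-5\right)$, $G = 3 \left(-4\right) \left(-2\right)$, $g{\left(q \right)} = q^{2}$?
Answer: $-24$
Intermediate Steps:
$G = 24$ ($G = \left(-12\right) \left(-2\right) = 24$)
$P = 4$ ($P = 4 + 0 = 4$)
$Z{\left(B,N \right)} = -24$ ($Z{\left(B,N \right)} = \left(-1\right) 24 = -24$)
$g{\left(-1 \right)} Z{\left(P,74 \right)} = \left(-1\right)^{2} \left(-24\right) = 1 \left(-24\right) = -24$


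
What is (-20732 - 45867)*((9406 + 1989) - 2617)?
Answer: -584606022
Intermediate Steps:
(-20732 - 45867)*((9406 + 1989) - 2617) = -66599*(11395 - 2617) = -66599*8778 = -584606022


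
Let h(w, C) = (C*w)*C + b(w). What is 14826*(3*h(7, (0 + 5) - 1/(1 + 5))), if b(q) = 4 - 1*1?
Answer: 14813645/2 ≈ 7.4068e+6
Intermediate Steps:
b(q) = 3 (b(q) = 4 - 1 = 3)
h(w, C) = 3 + w*C² (h(w, C) = (C*w)*C + 3 = w*C² + 3 = 3 + w*C²)
14826*(3*h(7, (0 + 5) - 1/(1 + 5))) = 14826*(3*(3 + 7*((0 + 5) - 1/(1 + 5))²)) = 14826*(3*(3 + 7*(5 - 1/6)²)) = 14826*(3*(3 + 7*(5 - 1*⅙)²)) = 14826*(3*(3 + 7*(5 - ⅙)²)) = 14826*(3*(3 + 7*(29/6)²)) = 14826*(3*(3 + 7*(841/36))) = 14826*(3*(3 + 5887/36)) = 14826*(3*(5995/36)) = 14826*(5995/12) = 14813645/2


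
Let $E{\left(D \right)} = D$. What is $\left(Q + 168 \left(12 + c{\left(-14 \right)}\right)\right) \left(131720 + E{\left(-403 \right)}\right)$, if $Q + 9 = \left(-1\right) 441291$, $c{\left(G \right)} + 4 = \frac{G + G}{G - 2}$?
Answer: $-57735094854$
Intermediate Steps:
$c{\left(G \right)} = -4 + \frac{2 G}{-2 + G}$ ($c{\left(G \right)} = -4 + \frac{G + G}{G - 2} = -4 + \frac{2 G}{-2 + G}$)
$Q = -441300$ ($Q = -9 - 441291 = -441300$)
$\left(Q + 168 \left(12 + c{\left(-14 \right)}\right)\right) \left(131720 + E{\left(-403 \right)}\right) = \left(-441300 + 168 \left(12 + \frac{2 \left(4 - -14\right)}{-2 - 14}\right)\right) \left(131720 - 403\right) = \left(-441300 + 168 \left(12 + \frac{2 \left(4 + 14\right)}{-16}\right)\right) 131317 = \left(-441300 + 168 \left(12 + 2 \left(- \frac{1}{16}\right) 18\right)\right) 131317 = \left(-441300 + 168 \left(12 - \frac{9}{4}\right)\right) 131317 = \left(-441300 + 168 \cdot \frac{39}{4}\right) 131317 = \left(-441300 + 1638\right) 131317 = \left(-439662\right) 131317 = -57735094854$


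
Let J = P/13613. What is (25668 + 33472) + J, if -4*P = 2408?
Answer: 805072218/13613 ≈ 59140.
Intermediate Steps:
P = -602 (P = -1/4*2408 = -602)
J = -602/13613 ≈ -0.044222
(25668 + 33472) + J = (25668 + 33472) - 602/13613 = 59140 - 602/13613 = 805072218/13613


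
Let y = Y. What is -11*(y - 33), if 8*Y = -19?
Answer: 3113/8 ≈ 389.13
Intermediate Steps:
Y = -19/8 (Y = (⅛)*(-19) = -19/8 ≈ -2.3750)
y = -19/8 ≈ -2.3750
-11*(y - 33) = -11*(-19/8 - 33) = -11*(-283/8) = 3113/8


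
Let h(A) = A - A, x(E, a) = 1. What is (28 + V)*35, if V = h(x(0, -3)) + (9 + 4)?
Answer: 1435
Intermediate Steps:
h(A) = 0
V = 13 (V = 0 + (9 + 4) = 0 + 13 = 13)
(28 + V)*35 = (28 + 13)*35 = 41*35 = 1435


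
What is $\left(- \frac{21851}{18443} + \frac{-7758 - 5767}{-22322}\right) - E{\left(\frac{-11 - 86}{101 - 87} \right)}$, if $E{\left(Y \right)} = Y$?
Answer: $\frac{9149245101}{1440896261} \approx 6.3497$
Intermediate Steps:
$\left(- \frac{21851}{18443} + \frac{-7758 - 5767}{-22322}\right) - E{\left(\frac{-11 - 86}{101 - 87} \right)} = \left(- \frac{21851}{18443} + \frac{-7758 - 5767}{-22322}\right) - \frac{-11 - 86}{101 - 87} = \left(\left(-21851\right) \frac{1}{18443} + \left(-7758 - 5767\right) \left(- \frac{1}{22322}\right)\right) - - \frac{97}{14} = \left(- \frac{21851}{18443} - - \frac{13525}{22322}\right) - \left(-97\right) \frac{1}{14} = \left(- \frac{21851}{18443} + \frac{13525}{22322}\right) - - \frac{97}{14} = - \frac{238316447}{411684646} + \frac{97}{14} = \frac{9149245101}{1440896261}$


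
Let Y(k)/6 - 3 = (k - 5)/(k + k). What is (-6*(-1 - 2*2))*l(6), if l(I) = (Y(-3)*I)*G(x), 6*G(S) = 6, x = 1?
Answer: 4680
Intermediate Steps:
Y(k) = 18 + 3*(-5 + k)/k (Y(k) = 18 + 6*((k - 5)/(k + k)) = 18 + 6*((-5 + k)/((2*k))) = 18 + 6*((-5 + k)*(1/(2*k))) = 18 + 6*((-5 + k)/(2*k)) = 18 + 3*(-5 + k)/k)
G(S) = 1 (G(S) = (⅙)*6 = 1)
l(I) = 26*I (l(I) = ((21 - 15/(-3))*I)*1 = ((21 - 15*(-⅓))*I)*1 = ((21 + 5)*I)*1 = (26*I)*1 = 26*I)
(-6*(-1 - 2*2))*l(6) = (-6*(-1 - 2*2))*(26*6) = -6*(-1 - 4)*156 = -6*(-5)*156 = 30*156 = 4680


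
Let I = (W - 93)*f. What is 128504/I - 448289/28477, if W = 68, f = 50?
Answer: -2109884829/17798125 ≈ -118.55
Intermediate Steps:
I = -1250 (I = (68 - 93)*50 = -25*50 = -1250)
128504/I - 448289/28477 = 128504/(-1250) - 448289/28477 = 128504*(-1/1250) - 448289*1/28477 = -64252/625 - 448289/28477 = -2109884829/17798125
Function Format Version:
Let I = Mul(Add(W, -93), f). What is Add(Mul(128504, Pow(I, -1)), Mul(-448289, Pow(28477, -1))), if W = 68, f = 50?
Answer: Rational(-2109884829, 17798125) ≈ -118.55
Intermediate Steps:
I = -1250 (I = Mul(Add(68, -93), 50) = Mul(-25, 50) = -1250)
Add(Mul(128504, Pow(I, -1)), Mul(-448289, Pow(28477, -1))) = Add(Mul(128504, Pow(-1250, -1)), Mul(-448289, Pow(28477, -1))) = Add(Mul(128504, Rational(-1, 1250)), Mul(-448289, Rational(1, 28477))) = Add(Rational(-64252, 625), Rational(-448289, 28477)) = Rational(-2109884829, 17798125)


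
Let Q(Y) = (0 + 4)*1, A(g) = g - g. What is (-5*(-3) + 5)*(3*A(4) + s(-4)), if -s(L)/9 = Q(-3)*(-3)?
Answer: 2160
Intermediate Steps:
A(g) = 0
Q(Y) = 4 (Q(Y) = 4*1 = 4)
s(L) = 108 (s(L) = -36*(-3) = -9*(-12) = 108)
(-5*(-3) + 5)*(3*A(4) + s(-4)) = (-5*(-3) + 5)*(3*0 + 108) = (15 + 5)*(0 + 108) = 20*108 = 2160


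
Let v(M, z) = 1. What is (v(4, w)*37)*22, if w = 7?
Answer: 814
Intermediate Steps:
(v(4, w)*37)*22 = (1*37)*22 = 37*22 = 814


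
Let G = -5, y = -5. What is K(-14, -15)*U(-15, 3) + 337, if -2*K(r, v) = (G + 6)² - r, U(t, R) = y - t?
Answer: 262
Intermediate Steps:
U(t, R) = -5 - t
K(r, v) = -½ + r/2 (K(r, v) = -((-5 + 6)² - r)/2 = -(1² - r)/2 = -(1 - r)/2 = -½ + r/2)
K(-14, -15)*U(-15, 3) + 337 = (-½ + (½)*(-14))*(-5 - 1*(-15)) + 337 = (-½ - 7)*(-5 + 15) + 337 = -15/2*10 + 337 = -75 + 337 = 262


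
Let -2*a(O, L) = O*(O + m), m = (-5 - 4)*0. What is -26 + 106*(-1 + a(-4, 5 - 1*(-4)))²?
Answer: 8560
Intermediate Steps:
m = 0 (m = -9*0 = 0)
a(O, L) = -O²/2 (a(O, L) = -O*(O + 0)/2 = -O*O/2 = -O²/2)
-26 + 106*(-1 + a(-4, 5 - 1*(-4)))² = -26 + 106*(-1 - ½*(-4)²)² = -26 + 106*(-1 - ½*16)² = -26 + 106*(-1 - 8)² = -26 + 106*(-9)² = -26 + 106*81 = -26 + 8586 = 8560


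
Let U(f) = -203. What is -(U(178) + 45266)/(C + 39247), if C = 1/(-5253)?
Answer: -236715939/206164490 ≈ -1.1482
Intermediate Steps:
C = -1/5253 ≈ -0.00019037
-(U(178) + 45266)/(C + 39247) = -(-203 + 45266)/(-1/5253 + 39247) = -45063/206164490/5253 = -45063*5253/206164490 = -1*236715939/206164490 = -236715939/206164490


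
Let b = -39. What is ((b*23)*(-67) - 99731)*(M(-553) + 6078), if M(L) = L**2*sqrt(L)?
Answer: -240883296 - 12119822288*I*sqrt(553) ≈ -2.4088e+8 - 2.8501e+11*I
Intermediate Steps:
M(L) = L**(5/2)
((b*23)*(-67) - 99731)*(M(-553) + 6078) = (-39*23*(-67) - 99731)*((-553)**(5/2) + 6078) = (-897*(-67) - 99731)*(305809*I*sqrt(553) + 6078) = (60099 - 99731)*(6078 + 305809*I*sqrt(553)) = -39632*(6078 + 305809*I*sqrt(553)) = -240883296 - 12119822288*I*sqrt(553)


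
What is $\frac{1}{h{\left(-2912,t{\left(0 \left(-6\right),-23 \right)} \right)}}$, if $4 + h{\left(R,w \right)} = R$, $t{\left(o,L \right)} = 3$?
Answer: $- \frac{1}{2916} \approx -0.00034294$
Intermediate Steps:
$h{\left(R,w \right)} = -4 + R$
$\frac{1}{h{\left(-2912,t{\left(0 \left(-6\right),-23 \right)} \right)}} = \frac{1}{-4 - 2912} = \frac{1}{-2916} = - \frac{1}{2916}$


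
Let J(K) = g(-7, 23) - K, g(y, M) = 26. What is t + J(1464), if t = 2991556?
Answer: 2990118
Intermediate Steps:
J(K) = 26 - K
t + J(1464) = 2991556 + (26 - 1*1464) = 2991556 + (26 - 1464) = 2991556 - 1438 = 2990118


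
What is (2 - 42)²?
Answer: 1600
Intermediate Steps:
(2 - 42)² = (-40)² = 1600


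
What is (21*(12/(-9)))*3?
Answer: -84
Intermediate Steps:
(21*(12/(-9)))*3 = (21*(12*(-⅑)))*3 = (21*(-4/3))*3 = -28*3 = -84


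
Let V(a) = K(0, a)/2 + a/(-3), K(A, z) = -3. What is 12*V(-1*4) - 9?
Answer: -11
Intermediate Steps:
V(a) = -3/2 - a/3 (V(a) = -3/2 + a/(-3) = -3*½ + a*(-⅓) = -3/2 - a/3)
12*V(-1*4) - 9 = 12*(-3/2 - (-1)*4/3) - 9 = 12*(-3/2 - ⅓*(-4)) - 9 = 12*(-3/2 + 4/3) - 9 = 12*(-⅙) - 9 = -2 - 9 = -11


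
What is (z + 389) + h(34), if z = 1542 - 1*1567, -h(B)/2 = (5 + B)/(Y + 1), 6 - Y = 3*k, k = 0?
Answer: 2470/7 ≈ 352.86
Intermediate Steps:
Y = 6 (Y = 6 - 3*0 = 6 - 1*0 = 6 + 0 = 6)
h(B) = -10/7 - 2*B/7 (h(B) = -2*(5 + B)/(6 + 1) = -2*(5 + B)/7 = -2*(5/7 + B/7) = -10/7 - 2*B/7)
z = -25 (z = 1542 - 1567 = -25)
(z + 389) + h(34) = (-25 + 389) + (-10/7 - 2/7*34) = 364 + (-10/7 - 68/7) = 364 - 78/7 = 2470/7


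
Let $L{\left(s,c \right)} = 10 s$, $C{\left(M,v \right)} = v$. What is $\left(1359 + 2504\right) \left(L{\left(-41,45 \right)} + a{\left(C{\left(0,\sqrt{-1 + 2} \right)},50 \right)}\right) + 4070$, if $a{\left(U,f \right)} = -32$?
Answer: $-1703376$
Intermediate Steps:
$\left(1359 + 2504\right) \left(L{\left(-41,45 \right)} + a{\left(C{\left(0,\sqrt{-1 + 2} \right)},50 \right)}\right) + 4070 = \left(1359 + 2504\right) \left(10 \left(-41\right) - 32\right) + 4070 = 3863 \left(-410 - 32\right) + 4070 = 3863 \left(-442\right) + 4070 = -1707446 + 4070 = -1703376$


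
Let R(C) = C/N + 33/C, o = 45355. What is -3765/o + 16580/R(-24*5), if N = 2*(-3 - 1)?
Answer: 6015443683/5342819 ≈ 1125.9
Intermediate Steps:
N = -8 (N = 2*(-4) = -8)
R(C) = 33/C - C/8 (R(C) = C/(-8) + 33/C = C*(-1/8) + 33/C = -C/8 + 33/C = 33/C - C/8)
-3765/o + 16580/R(-24*5) = -3765/45355 + 16580/(33/((-24*5)) - (-3)*5) = -3765*1/45355 + 16580/(33/(-120) - 1/8*(-120)) = -753/9071 + 16580/(33*(-1/120) + 15) = -753/9071 + 16580/(-11/40 + 15) = -753/9071 + 16580/(589/40) = -753/9071 + 16580*(40/589) = -753/9071 + 663200/589 = 6015443683/5342819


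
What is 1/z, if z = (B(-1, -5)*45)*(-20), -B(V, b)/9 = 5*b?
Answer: -1/202500 ≈ -4.9383e-6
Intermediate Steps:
B(V, b) = -45*b
z = -202500 (z = (-45*(-5)*45)*(-20) = (225*45)*(-20) = 10125*(-20) = -202500)
1/z = 1/(-202500) = -1/202500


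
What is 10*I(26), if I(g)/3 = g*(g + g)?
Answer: 40560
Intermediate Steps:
I(g) = 6*g**2 (I(g) = 3*(g*(g + g)) = 3*(g*(2*g)) = 3*(2*g**2) = 6*g**2)
10*I(26) = 10*(6*26**2) = 10*(6*676) = 10*4056 = 40560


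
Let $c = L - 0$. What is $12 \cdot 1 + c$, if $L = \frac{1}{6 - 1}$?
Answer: $\frac{61}{5} \approx 12.2$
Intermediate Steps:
$L = \frac{1}{5} \approx 0.2$
$c = \frac{1}{5}$ ($c = \frac{1}{5} - 0 = \frac{1}{5} + 0 = \frac{1}{5} \approx 0.2$)
$12 \cdot 1 + c = 12 \cdot 1 + \frac{1}{5} = 12 + \frac{1}{5} = \frac{61}{5}$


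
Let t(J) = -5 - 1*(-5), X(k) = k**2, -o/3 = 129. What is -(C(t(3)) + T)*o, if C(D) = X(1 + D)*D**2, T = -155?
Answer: -59985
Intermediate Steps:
o = -387 (o = -3*129 = -387)
t(J) = 0 (t(J) = -5 + 5 = 0)
C(D) = D**2*(1 + D)**2 (C(D) = (1 + D)**2*D**2 = D**2*(1 + D)**2)
-(C(t(3)) + T)*o = -(0**2*(1 + 0)**2 - 155)*(-387) = -(0*1**2 - 155)*(-387) = -(0*1 - 155)*(-387) = -(0 - 155)*(-387) = -(-155)*(-387) = -1*59985 = -59985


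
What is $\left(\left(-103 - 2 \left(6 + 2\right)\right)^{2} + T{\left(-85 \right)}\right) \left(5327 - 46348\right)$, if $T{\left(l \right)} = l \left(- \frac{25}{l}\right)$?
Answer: $-579872856$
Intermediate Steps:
$T{\left(l \right)} = -25$
$\left(\left(-103 - 2 \left(6 + 2\right)\right)^{2} + T{\left(-85 \right)}\right) \left(5327 - 46348\right) = \left(\left(-103 - 2 \left(6 + 2\right)\right)^{2} - 25\right) \left(5327 - 46348\right) = \left(\left(-103 - 16\right)^{2} - 25\right) \left(-41021\right) = \left(\left(-119\right)^{2} - 25\right) \left(-41021\right) = \left(14161 - 25\right) \left(-41021\right) = 14136 \left(-41021\right) = -579872856$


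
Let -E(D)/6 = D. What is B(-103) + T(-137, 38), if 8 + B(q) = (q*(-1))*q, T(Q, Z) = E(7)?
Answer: -10659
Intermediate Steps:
E(D) = -6*D
T(Q, Z) = -42 (T(Q, Z) = -6*7 = -42)
B(q) = -8 - q² (B(q) = -8 + (q*(-1))*q = -8 + (-q)*q = -8 - q²)
B(-103) + T(-137, 38) = (-8 - 1*(-103)²) - 42 = (-8 - 1*10609) - 42 = (-8 - 10609) - 42 = -10617 - 42 = -10659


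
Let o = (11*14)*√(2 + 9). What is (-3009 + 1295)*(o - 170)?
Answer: 291380 - 263956*√11 ≈ -5.8406e+5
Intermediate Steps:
o = 154*√11 ≈ 510.76
(-3009 + 1295)*(o - 170) = (-3009 + 1295)*(154*√11 - 170) = -1714*(-170 + 154*√11) = 291380 - 263956*√11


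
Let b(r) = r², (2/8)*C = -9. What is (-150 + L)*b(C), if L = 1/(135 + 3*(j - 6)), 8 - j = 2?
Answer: -971952/5 ≈ -1.9439e+5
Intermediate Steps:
j = 6 (j = 8 - 1*2 = 8 - 2 = 6)
C = -36 (C = 4*(-9) = -36)
L = 1/135 (L = 1/(135 + 3*(6 - 6)) = 1/(135 + 3*0) = 1/(135 + 0) = 1/135 ≈ 0.0074074)
(-150 + L)*b(C) = (-150 + 1/135)*(-36)² = -20249/135*1296 = -971952/5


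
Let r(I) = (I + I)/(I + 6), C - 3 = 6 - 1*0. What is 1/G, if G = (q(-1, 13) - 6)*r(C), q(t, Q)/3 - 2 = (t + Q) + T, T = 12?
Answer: 5/432 ≈ 0.011574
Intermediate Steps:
q(t, Q) = 42 + 3*Q + 3*t (q(t, Q) = 6 + 3*((t + Q) + 12) = 6 + 3*((Q + t) + 12) = 6 + 3*(12 + Q + t) = 6 + (36 + 3*Q + 3*t) = 42 + 3*Q + 3*t)
C = 9 (C = 3 + (6 - 1*0) = 3 + (6 + 0) = 3 + 6 = 9)
r(I) = 2*I/(6 + I) (r(I) = (2*I)/(6 + I) = 2*I/(6 + I))
G = 432/5 (G = ((42 + 3*13 + 3*(-1)) - 6)*(2*9/(6 + 9)) = ((42 + 39 - 3) - 6)*(2*9/15) = (78 - 6)*(2*9*(1/15)) = 72*(6/5) = 432/5 ≈ 86.400)
1/G = 1/(432/5) = 5/432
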